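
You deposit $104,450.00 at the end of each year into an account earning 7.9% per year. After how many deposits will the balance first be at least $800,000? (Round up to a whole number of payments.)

7 payments

Periodic rate r = 0.079 per year.
Ordinary annuity FV: 800,000 = 104,450 × [((1+r)^n − 1)/r].
(1+r)^n = 1 + 800,000 × r / 104,450, so n = ln(1 + 800,000·r/104,450) / ln(1+r) = 6.22.
Round up to a whole number of payments: n = 7.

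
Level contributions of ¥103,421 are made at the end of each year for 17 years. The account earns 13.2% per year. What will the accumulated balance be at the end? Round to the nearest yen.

This is an ordinary annuity: 17 deposits of ¥103,421 at the end of each year.
Periodic rate r = 0.132 per year.
FV = PMT × [((1+r)^n − 1)/r] = 103,421 × [(1+r)^17 − 1] / r = ¥5,664,493

¥5,664,493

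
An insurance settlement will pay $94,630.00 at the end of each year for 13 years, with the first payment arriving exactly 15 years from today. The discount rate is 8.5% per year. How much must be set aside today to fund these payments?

Ordinary annuity of 13 payments, first payment at period 15.
Periodic rate r = 0.085 per year.
The ordinary-annuity PV formula values the stream one period before the first payment (period 14); discount that back 14 periods:
PV₀ = 94,630 × [1 − (1+r)^−13] / r × (1+r)^−14 = $232,269.81

$232,269.81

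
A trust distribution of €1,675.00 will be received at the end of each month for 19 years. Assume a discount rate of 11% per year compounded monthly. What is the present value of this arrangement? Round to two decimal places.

€159,910.05

This is an ordinary annuity: 228 payments of €1,675.00 at the end of each month.
Periodic rate r = 0.11/12 per month; n is counted in months.
PV = PMT × [(1 − (1+r)^−n)/r] = 1,675 × [1 − (1+r)^−228] / r = €159,910.05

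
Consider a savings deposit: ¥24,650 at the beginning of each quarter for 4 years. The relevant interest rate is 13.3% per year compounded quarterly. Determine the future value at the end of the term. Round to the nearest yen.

¥526,755

This is an annuity due: 16 deposits of ¥24,650 at the beginning of each quarter.
Periodic rate r = 0.133/4 per quarter; n is counted in quarters.
FV = PMT × [((1+r)^n − 1)/r] × (1+r) = 24,650 × [(1+r)^16 − 1] / r × (1+r) = ¥526,755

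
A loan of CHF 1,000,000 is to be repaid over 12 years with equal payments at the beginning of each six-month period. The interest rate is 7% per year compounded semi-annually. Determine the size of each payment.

CHF 60,166.99

Level annuity due; solve PV = PMT × [(1 − (1+r)^−n)/r] × (1+r) for PMT.
Periodic rate r = 0.07/2 per half-year; n is counted in half-years.
With n = 24: PMT = 1,000,000 / ([(1 − (1+r)^−n)/r] × (1+r)) = CHF 60,166.99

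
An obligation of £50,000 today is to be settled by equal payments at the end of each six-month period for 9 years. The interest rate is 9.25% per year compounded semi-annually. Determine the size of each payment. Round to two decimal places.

£4,152.91

Level ordinary annuity; solve PV = PMT × [(1 − (1+r)^−n)/r] for PMT.
Periodic rate r = 0.0925/2 per half-year; n is counted in half-years.
With n = 18: PMT = 50,000 / ([(1 − (1+r)^−n)/r]) = £4,152.91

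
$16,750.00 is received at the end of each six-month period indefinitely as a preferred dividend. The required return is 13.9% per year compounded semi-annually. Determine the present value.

$241,007.19

Periodic rate r = 0.139/2 per half-year.
Level perpetuity: PV = PMT / r = 16,750 / (0.139/2) = $241,007.19.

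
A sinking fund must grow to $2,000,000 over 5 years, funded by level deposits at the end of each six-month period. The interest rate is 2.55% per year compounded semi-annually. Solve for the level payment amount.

Level ordinary annuity; solve FV = PMT × [((1+r)^n − 1)/r] for PMT.
Periodic rate r = 0.0255/2 per half-year; n is counted in half-years.
With n = 10: PMT = 2,000,000 / ([((1+r)^n − 1)/r]) = $188,791.46

$188,791.46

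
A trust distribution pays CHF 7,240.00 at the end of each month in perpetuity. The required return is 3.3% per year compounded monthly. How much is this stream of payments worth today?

Periodic rate r = 0.033/12 per month.
Level perpetuity: PV = PMT / r = 7,240 / (0.033/12) = CHF 2,632,727.27.

CHF 2,632,727.27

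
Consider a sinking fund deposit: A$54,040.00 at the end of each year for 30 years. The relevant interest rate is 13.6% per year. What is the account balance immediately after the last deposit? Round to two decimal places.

A$17,821,724.14

This is an ordinary annuity: 30 deposits of A$54,040.00 at the end of each year.
Periodic rate r = 0.136 per year.
FV = PMT × [((1+r)^n − 1)/r] = 54,040 × [(1+r)^30 − 1] / r = A$17,821,724.14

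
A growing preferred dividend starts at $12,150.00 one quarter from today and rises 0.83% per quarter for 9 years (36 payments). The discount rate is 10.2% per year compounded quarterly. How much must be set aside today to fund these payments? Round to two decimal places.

Periodic rate r = 0.102/4 per quarter; n is counted in quarters.
Growing ordinary annuity: PV = PMT₁ × [1 − ((1+g)/(1+r))^n] / (r − g) = 12,150 × [1 − ((1+0.0083)/(1+r))^36] / (r − 0.0083) = $322,161.59.

$322,161.59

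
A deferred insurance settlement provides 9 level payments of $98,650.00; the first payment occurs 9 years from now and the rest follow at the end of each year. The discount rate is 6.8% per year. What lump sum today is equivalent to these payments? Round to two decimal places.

$382,966.11

Ordinary annuity of 9 payments, first payment at period 9.
Periodic rate r = 0.068 per year.
The ordinary-annuity PV formula values the stream one period before the first payment (period 8); discount that back 8 periods:
PV₀ = 98,650 × [1 − (1+r)^−9] / r × (1+r)^−8 = $382,966.11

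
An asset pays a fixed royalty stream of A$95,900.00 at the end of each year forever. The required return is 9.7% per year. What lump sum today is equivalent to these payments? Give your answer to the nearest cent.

Periodic rate r = 0.097 per year.
Level perpetuity: PV = PMT / r = 95,900 / (0.097) = A$988,659.79.

A$988,659.79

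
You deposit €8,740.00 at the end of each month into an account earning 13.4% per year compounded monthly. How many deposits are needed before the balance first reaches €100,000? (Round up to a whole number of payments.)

11 payments

Periodic rate r = 0.134/12 per month; n is counted in months.
Ordinary annuity FV: 100,000 = 8,740 × [((1+r)^n − 1)/r].
(1+r)^n = 1 + 100,000 × r / 8,740, so n = ln(1 + 100,000·r/8,740) / ln(1+r) = 10.83.
Round up to a whole number of payments: n = 11.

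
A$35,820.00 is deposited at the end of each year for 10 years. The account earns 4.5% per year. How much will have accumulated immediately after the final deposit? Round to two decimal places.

A$440,163.66

This is an ordinary annuity: 10 deposits of A$35,820.00 at the end of each year.
Periodic rate r = 0.045 per year.
FV = PMT × [((1+r)^n − 1)/r] = 35,820 × [(1+r)^10 − 1] / r = A$440,163.66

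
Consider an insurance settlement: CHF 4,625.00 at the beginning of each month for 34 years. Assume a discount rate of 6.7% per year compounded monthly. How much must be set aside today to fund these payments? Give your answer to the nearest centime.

This is an annuity due: 408 payments of CHF 4,625.00 at the beginning of each month.
Periodic rate r = 0.067/12 per month; n is counted in months.
PV = PMT × [(1 − (1+r)^−n)/r] × (1+r) = 4,625 × [1 − (1+r)^−408] / r × (1+r) = CHF 747,068.99

CHF 747,068.99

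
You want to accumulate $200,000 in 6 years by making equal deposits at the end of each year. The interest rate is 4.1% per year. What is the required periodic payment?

Level ordinary annuity; solve FV = PMT × [((1+r)^n − 1)/r] for PMT.
Periodic rate r = 0.041 per year.
With n = 6: PMT = 200,000 / ([((1+r)^n − 1)/r]) = $30,076.68

$30,076.68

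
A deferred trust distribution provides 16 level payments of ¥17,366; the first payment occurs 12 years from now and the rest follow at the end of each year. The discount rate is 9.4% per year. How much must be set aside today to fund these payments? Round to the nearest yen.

Ordinary annuity of 16 payments, first payment at period 12.
Periodic rate r = 0.094 per year.
The ordinary-annuity PV formula values the stream one period before the first payment (period 11); discount that back 11 periods:
PV₀ = 17,366 × [1 − (1+r)^−16] / r × (1+r)^−11 = ¥52,433

¥52,433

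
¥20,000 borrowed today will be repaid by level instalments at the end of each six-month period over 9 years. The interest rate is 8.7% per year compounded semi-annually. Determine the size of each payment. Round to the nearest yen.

¥1,625

Level ordinary annuity; solve PV = PMT × [(1 − (1+r)^−n)/r] for PMT.
Periodic rate r = 0.087/2 per half-year; n is counted in half-years.
With n = 18: PMT = 20,000 / ([(1 − (1+r)^−n)/r]) = ¥1,625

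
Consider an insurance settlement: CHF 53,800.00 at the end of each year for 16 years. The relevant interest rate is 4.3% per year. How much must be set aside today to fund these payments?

CHF 613,244.75

This is an ordinary annuity: 16 payments of CHF 53,800.00 at the end of each year.
Periodic rate r = 0.043 per year.
PV = PMT × [(1 − (1+r)^−n)/r] = 53,800 × [1 − (1+r)^−16] / r = CHF 613,244.75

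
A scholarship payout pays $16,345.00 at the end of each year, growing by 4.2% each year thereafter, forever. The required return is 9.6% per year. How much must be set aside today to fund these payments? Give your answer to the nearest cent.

Periodic rate r = 0.096 per year.
Growing perpetuity (Gordon): PV = PMT₁ / (r − g) = 16,345 / (r − 0.042) = $302,685.19.

$302,685.19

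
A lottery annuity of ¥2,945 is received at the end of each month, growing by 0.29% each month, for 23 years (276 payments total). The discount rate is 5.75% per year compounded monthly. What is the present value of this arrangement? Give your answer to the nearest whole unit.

Periodic rate r = 0.0575/12 per month; n is counted in months.
Growing ordinary annuity: PV = PMT₁ × [1 − ((1+g)/(1+r))^n] / (r − g) = 2,945 × [1 − ((1+0.0029)/(1+r))^276] / (r − 0.0029) = ¥631,354.

¥631,354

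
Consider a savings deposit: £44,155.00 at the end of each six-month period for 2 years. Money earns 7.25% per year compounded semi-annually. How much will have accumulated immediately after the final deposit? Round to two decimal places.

This is an ordinary annuity: 4 deposits of £44,155.00 at the end of each six-month period.
Periodic rate r = 0.0725/2 per half-year; n is counted in half-years.
FV = PMT × [((1+r)^n − 1)/r] = 44,155 × [(1+r)^4 − 1] / r = £186,457.91

£186,457.91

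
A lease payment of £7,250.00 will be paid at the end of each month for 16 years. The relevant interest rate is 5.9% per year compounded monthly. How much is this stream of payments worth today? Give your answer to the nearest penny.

This is an ordinary annuity: 192 payments of £7,250.00 at the end of each month.
Periodic rate r = 0.059/12 per month; n is counted in months.
PV = PMT × [(1 − (1+r)^−n)/r] = 7,250 × [1 − (1+r)^−192] / r = £899,536.59

£899,536.59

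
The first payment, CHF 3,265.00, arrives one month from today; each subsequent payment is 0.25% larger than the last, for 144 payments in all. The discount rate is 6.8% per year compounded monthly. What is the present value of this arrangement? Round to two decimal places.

CHF 376,344.47

Periodic rate r = 0.068/12 per month; n is counted in months.
Growing ordinary annuity: PV = PMT₁ × [1 − ((1+g)/(1+r))^n] / (r − g) = 3,265 × [1 − ((1+0.0025)/(1+r))^144] / (r − 0.0025) = CHF 376,344.47.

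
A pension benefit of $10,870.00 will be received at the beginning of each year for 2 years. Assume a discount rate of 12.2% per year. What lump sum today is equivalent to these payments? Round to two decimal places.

$20,558.06

This is an annuity due: 2 payments of $10,870.00 at the beginning of each year.
Periodic rate r = 0.122 per year.
PV = PMT × [(1 − (1+r)^−n)/r] × (1+r) = 10,870 × [1 − (1+r)^−2] / r × (1+r) = $20,558.06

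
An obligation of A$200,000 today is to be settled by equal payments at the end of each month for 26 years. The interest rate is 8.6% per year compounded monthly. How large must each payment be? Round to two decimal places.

Level ordinary annuity; solve PV = PMT × [(1 − (1+r)^−n)/r] for PMT.
Periodic rate r = 0.086/12 per month; n is counted in months.
With n = 312: PMT = 200,000 / ([(1 − (1+r)^−n)/r]) = A$1,606.41

A$1,606.41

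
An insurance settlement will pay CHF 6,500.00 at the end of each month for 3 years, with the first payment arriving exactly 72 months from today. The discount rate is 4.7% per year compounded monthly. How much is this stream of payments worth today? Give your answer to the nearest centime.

CHF 165,056.61

Ordinary annuity of 36 payments, first payment at period 72.
Periodic rate r = 0.047/12 per month; n is counted in months.
The ordinary-annuity PV formula values the stream one period before the first payment (period 71); discount that back 71 periods:
PV₀ = 6,500 × [1 − (1+r)^−36] / r × (1+r)^−71 = CHF 165,056.61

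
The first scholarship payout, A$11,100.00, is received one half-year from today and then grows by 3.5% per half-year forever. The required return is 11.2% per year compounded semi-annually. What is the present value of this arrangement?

A$528,571.43

Periodic rate r = 0.112/2 per half-year.
Growing perpetuity (Gordon): PV = PMT₁ / (r − g) = 11,100 / (r − 0.035) = A$528,571.43.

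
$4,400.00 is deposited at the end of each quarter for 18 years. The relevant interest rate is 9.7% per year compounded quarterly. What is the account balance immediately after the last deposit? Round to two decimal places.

$837,079.99

This is an ordinary annuity: 72 deposits of $4,400.00 at the end of each quarter.
Periodic rate r = 0.097/4 per quarter; n is counted in quarters.
FV = PMT × [((1+r)^n − 1)/r] = 4,400 × [(1+r)^72 − 1] / r = $837,079.99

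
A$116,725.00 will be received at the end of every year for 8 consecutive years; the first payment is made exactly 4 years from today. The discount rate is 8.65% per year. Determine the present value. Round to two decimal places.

A$510,326.57

Ordinary annuity of 8 payments, first payment at period 4.
Periodic rate r = 0.0865 per year.
The ordinary-annuity PV formula values the stream one period before the first payment (period 3); discount that back 3 periods:
PV₀ = 116,725 × [1 − (1+r)^−8] / r × (1+r)^−3 = A$510,326.57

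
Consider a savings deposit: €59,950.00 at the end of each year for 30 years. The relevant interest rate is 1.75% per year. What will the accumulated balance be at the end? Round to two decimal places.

This is an ordinary annuity: 30 deposits of €59,950.00 at the end of each year.
Periodic rate r = 0.0175 per year.
FV = PMT × [((1+r)^n − 1)/r] = 59,950 × [(1+r)^30 − 1] / r = €2,339,078.16

€2,339,078.16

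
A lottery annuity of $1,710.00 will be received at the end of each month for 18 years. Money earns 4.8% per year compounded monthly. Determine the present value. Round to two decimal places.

$247,009.58

This is an ordinary annuity: 216 payments of $1,710.00 at the end of each month.
Periodic rate r = 0.048/12 per month; n is counted in months.
PV = PMT × [(1 − (1+r)^−n)/r] = 1,710 × [1 − (1+r)^−216] / r = $247,009.58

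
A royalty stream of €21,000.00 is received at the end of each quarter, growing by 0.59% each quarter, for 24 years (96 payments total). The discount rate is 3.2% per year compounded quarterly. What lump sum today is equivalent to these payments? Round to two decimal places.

€1,814,400.35

Periodic rate r = 0.032/4 per quarter; n is counted in quarters.
Growing ordinary annuity: PV = PMT₁ × [1 − ((1+g)/(1+r))^n] / (r − g) = 21,000 × [1 − ((1+0.0059)/(1+r))^96] / (r − 0.0059) = €1,814,400.35.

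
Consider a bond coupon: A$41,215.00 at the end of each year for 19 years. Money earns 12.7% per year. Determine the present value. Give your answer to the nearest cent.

This is an ordinary annuity: 19 payments of A$41,215.00 at the end of each year.
Periodic rate r = 0.127 per year.
PV = PMT × [(1 − (1+r)^−n)/r] = 41,215 × [1 − (1+r)^−19] / r = A$291,054.36

A$291,054.36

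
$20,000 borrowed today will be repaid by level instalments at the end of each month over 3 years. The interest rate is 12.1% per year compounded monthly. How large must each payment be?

Level ordinary annuity; solve PV = PMT × [(1 − (1+r)^−n)/r] for PMT.
Periodic rate r = 0.121/12 per month; n is counted in months.
With n = 36: PMT = 20,000 / ([(1 − (1+r)^−n)/r]) = $665.24

$665.24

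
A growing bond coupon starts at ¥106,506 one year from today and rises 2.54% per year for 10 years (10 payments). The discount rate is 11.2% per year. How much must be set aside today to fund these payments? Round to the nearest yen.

Periodic rate r = 0.112 per year.
Growing ordinary annuity: PV = PMT₁ × [1 − ((1+g)/(1+r))^n] / (r − g) = 106,506 × [1 − ((1+0.0254)/(1+r))^10] / (r − 0.0254) = ¥683,171.

¥683,171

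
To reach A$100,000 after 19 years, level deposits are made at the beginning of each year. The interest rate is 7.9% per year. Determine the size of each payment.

Level annuity due; solve FV = PMT × [((1+r)^n − 1)/r] × (1+r) for PMT.
Periodic rate r = 0.079 per year.
With n = 19: PMT = 100,000 / ([((1+r)^n − 1)/r] × (1+r)) = A$2,259.47

A$2,259.47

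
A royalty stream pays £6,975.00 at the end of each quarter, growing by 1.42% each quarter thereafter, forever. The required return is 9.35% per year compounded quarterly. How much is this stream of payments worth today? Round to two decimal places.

Periodic rate r = 0.0935/4 per quarter.
Growing perpetuity (Gordon): PV = PMT₁ / (r − g) = 6,975 / (r − 0.0142) = £760,217.98.

£760,217.98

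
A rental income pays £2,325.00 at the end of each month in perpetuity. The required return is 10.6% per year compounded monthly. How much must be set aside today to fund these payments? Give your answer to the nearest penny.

£263,207.55

Periodic rate r = 0.106/12 per month.
Level perpetuity: PV = PMT / r = 2,325 / (0.106/12) = £263,207.55.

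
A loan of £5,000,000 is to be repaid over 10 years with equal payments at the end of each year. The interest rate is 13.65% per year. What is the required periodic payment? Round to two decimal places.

£945,509.55

Level ordinary annuity; solve PV = PMT × [(1 − (1+r)^−n)/r] for PMT.
Periodic rate r = 0.1365 per year.
With n = 10: PMT = 5,000,000 / ([(1 − (1+r)^−n)/r]) = £945,509.55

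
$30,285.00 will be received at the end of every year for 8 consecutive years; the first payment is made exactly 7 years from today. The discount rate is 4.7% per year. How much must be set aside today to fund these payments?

Ordinary annuity of 8 payments, first payment at period 7.
Periodic rate r = 0.047 per year.
The ordinary-annuity PV formula values the stream one period before the first payment (period 6); discount that back 6 periods:
PV₀ = 30,285 × [1 − (1+r)^−8] / r × (1+r)^−6 = $150,410.97

$150,410.97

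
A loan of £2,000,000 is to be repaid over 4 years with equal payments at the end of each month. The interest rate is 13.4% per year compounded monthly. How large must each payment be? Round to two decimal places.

Level ordinary annuity; solve PV = PMT × [(1 − (1+r)^−n)/r] for PMT.
Periodic rate r = 0.134/12 per month; n is counted in months.
With n = 48: PMT = 2,000,000 / ([(1 − (1+r)^−n)/r]) = £54,052.90

£54,052.90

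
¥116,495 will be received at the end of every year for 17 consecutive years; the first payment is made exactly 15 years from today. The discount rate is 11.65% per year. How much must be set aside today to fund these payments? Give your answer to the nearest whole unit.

¥180,939

Ordinary annuity of 17 payments, first payment at period 15.
Periodic rate r = 0.1165 per year.
The ordinary-annuity PV formula values the stream one period before the first payment (period 14); discount that back 14 periods:
PV₀ = 116,495 × [1 − (1+r)^−17] / r × (1+r)^−14 = ¥180,939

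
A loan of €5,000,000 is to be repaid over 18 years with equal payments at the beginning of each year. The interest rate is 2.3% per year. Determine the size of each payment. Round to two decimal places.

Level annuity due; solve PV = PMT × [(1 − (1+r)^−n)/r] × (1+r) for PMT.
Periodic rate r = 0.023 per year.
With n = 18: PMT = 5,000,000 / ([(1 − (1+r)^−n)/r] × (1+r)) = €334,674.26

€334,674.26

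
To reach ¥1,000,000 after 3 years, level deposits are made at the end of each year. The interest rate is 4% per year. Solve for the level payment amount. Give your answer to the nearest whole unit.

¥320,349

Level ordinary annuity; solve FV = PMT × [((1+r)^n − 1)/r] for PMT.
Periodic rate r = 0.04 per year.
With n = 3: PMT = 1,000,000 / ([((1+r)^n − 1)/r]) = ¥320,349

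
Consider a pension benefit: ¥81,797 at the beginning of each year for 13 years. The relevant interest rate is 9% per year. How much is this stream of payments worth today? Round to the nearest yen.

This is an annuity due: 13 payments of ¥81,797 at the beginning of each year.
Periodic rate r = 0.09 per year.
PV = PMT × [(1 − (1+r)^−n)/r] × (1+r) = 81,797 × [1 − (1+r)^−13] / r × (1+r) = ¥667,523

¥667,523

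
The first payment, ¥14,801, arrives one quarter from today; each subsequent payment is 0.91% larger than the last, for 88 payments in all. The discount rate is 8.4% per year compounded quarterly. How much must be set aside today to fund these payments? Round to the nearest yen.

¥800,490

Periodic rate r = 0.084/4 per quarter; n is counted in quarters.
Growing ordinary annuity: PV = PMT₁ × [1 − ((1+g)/(1+r))^n] / (r − g) = 14,801 × [1 − ((1+0.0091)/(1+r))^88] / (r − 0.0091) = ¥800,490.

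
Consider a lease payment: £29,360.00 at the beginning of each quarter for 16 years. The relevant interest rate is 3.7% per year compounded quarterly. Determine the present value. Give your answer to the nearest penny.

This is an annuity due: 64 payments of £29,360.00 at the beginning of each quarter.
Periodic rate r = 0.037/4 per quarter; n is counted in quarters.
PV = PMT × [(1 − (1+r)^−n)/r] × (1+r) = 29,360 × [1 − (1+r)^−64] / r × (1+r) = £1,426,393.06

£1,426,393.06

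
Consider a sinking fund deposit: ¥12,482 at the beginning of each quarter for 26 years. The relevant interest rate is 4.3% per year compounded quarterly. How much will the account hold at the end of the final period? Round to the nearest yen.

¥2,394,768

This is an annuity due: 104 deposits of ¥12,482 at the beginning of each quarter.
Periodic rate r = 0.043/4 per quarter; n is counted in quarters.
FV = PMT × [((1+r)^n − 1)/r] × (1+r) = 12,482 × [(1+r)^104 − 1] / r × (1+r) = ¥2,394,768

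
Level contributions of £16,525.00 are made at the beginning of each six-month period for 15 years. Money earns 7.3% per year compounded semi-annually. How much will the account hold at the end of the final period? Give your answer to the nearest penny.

£906,350.91

This is an annuity due: 30 deposits of £16,525.00 at the beginning of each six-month period.
Periodic rate r = 0.073/2 per half-year; n is counted in half-years.
FV = PMT × [((1+r)^n − 1)/r] × (1+r) = 16,525 × [(1+r)^30 − 1] / r × (1+r) = £906,350.91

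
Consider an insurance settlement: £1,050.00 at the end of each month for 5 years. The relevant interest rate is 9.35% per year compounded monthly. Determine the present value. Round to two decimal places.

This is an ordinary annuity: 60 payments of £1,050.00 at the end of each month.
Periodic rate r = 0.0935/12 per month; n is counted in months.
PV = PMT × [(1 − (1+r)^−n)/r] = 1,050 × [1 − (1+r)^−60] / r = £50,170.50

£50,170.50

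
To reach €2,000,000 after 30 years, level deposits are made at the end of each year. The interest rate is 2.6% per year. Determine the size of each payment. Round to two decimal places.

€44,833.92

Level ordinary annuity; solve FV = PMT × [((1+r)^n − 1)/r] for PMT.
Periodic rate r = 0.026 per year.
With n = 30: PMT = 2,000,000 / ([((1+r)^n − 1)/r]) = €44,833.92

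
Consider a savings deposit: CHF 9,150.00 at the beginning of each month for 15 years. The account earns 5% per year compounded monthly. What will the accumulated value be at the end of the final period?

CHF 2,455,884.23

This is an annuity due: 180 deposits of CHF 9,150.00 at the beginning of each month.
Periodic rate r = 0.05/12 per month; n is counted in months.
FV = PMT × [((1+r)^n − 1)/r] × (1+r) = 9,150 × [(1+r)^180 − 1] / r × (1+r) = CHF 2,455,884.23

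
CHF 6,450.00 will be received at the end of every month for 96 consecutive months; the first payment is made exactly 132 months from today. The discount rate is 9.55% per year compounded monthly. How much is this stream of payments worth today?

CHF 152,867.63

Ordinary annuity of 96 payments, first payment at period 132.
Periodic rate r = 0.0955/12 per month; n is counted in months.
The ordinary-annuity PV formula values the stream one period before the first payment (period 131); discount that back 131 periods:
PV₀ = 6,450 × [1 − (1+r)^−96] / r × (1+r)^−131 = CHF 152,867.63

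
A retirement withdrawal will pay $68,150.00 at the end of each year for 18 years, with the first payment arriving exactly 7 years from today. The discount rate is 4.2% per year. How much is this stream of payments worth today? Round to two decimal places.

$663,188.75

Ordinary annuity of 18 payments, first payment at period 7.
Periodic rate r = 0.042 per year.
The ordinary-annuity PV formula values the stream one period before the first payment (period 6); discount that back 6 periods:
PV₀ = 68,150 × [1 − (1+r)^−18] / r × (1+r)^−6 = $663,188.75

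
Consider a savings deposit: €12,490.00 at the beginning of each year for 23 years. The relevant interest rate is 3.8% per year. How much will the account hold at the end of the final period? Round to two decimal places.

This is an annuity due: 23 deposits of €12,490.00 at the beginning of each year.
Periodic rate r = 0.038 per year.
FV = PMT × [((1+r)^n − 1)/r] × (1+r) = 12,490 × [(1+r)^23 − 1] / r × (1+r) = €463,305.93

€463,305.93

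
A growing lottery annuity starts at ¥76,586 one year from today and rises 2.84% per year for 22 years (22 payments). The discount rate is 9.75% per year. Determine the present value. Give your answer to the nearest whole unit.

Periodic rate r = 0.0975 per year.
Growing ordinary annuity: PV = PMT₁ × [1 − ((1+g)/(1+r))^n] / (r − g) = 76,586 × [1 − ((1+0.0284)/(1+r))^22] / (r − 0.0284) = ¥843,280.

¥843,280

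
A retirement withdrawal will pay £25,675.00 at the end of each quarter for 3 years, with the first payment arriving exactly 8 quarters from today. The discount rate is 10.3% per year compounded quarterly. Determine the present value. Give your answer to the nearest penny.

Ordinary annuity of 12 payments, first payment at period 8.
Periodic rate r = 0.103/4 per quarter; n is counted in quarters.
The ordinary-annuity PV formula values the stream one period before the first payment (period 7); discount that back 7 periods:
PV₀ = 25,675 × [1 − (1+r)^−12] / r × (1+r)^−7 = £219,433.24

£219,433.24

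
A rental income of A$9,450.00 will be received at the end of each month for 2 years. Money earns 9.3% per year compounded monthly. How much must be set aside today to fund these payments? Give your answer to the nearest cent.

A$206,230.52

This is an ordinary annuity: 24 payments of A$9,450.00 at the end of each month.
Periodic rate r = 0.093/12 per month; n is counted in months.
PV = PMT × [(1 − (1+r)^−n)/r] = 9,450 × [1 − (1+r)^−24] / r = A$206,230.52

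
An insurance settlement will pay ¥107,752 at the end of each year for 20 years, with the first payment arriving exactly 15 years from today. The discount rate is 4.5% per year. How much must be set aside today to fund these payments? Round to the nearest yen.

Ordinary annuity of 20 payments, first payment at period 15.
Periodic rate r = 0.045 per year.
The ordinary-annuity PV formula values the stream one period before the first payment (period 14); discount that back 14 periods:
PV₀ = 107,752 × [1 − (1+r)^−20] / r × (1+r)^−14 = ¥756,843

¥756,843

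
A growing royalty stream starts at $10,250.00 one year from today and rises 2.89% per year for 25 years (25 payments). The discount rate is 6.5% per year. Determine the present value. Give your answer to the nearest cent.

Periodic rate r = 0.065 per year.
Growing ordinary annuity: PV = PMT₁ × [1 − ((1+g)/(1+r))^n] / (r − g) = 10,250 × [1 − ((1+0.0289)/(1+r))^25] / (r − 0.0289) = $164,037.25.

$164,037.25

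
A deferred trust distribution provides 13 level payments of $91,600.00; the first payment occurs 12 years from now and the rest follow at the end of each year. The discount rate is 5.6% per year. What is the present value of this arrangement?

Ordinary annuity of 13 payments, first payment at period 12.
Periodic rate r = 0.056 per year.
The ordinary-annuity PV formula values the stream one period before the first payment (period 11); discount that back 11 periods:
PV₀ = 91,600 × [1 − (1+r)^−13] / r × (1+r)^−11 = $455,907.21

$455,907.21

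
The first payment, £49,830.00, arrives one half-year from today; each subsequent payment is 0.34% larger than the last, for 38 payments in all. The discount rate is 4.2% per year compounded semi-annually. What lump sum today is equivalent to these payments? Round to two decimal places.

£1,369,019.99

Periodic rate r = 0.042/2 per half-year; n is counted in half-years.
Growing ordinary annuity: PV = PMT₁ × [1 − ((1+g)/(1+r))^n] / (r − g) = 49,830 × [1 − ((1+0.0034)/(1+r))^38] / (r − 0.0034) = £1,369,019.99.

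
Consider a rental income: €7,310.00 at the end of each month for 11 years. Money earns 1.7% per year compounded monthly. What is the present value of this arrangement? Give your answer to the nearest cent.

This is an ordinary annuity: 132 payments of €7,310.00 at the end of each month.
Periodic rate r = 0.017/12 per month; n is counted in months.
PV = PMT × [(1 − (1+r)^−n)/r] = 7,310 × [1 − (1+r)^−132] / r = €879,503.91

€879,503.91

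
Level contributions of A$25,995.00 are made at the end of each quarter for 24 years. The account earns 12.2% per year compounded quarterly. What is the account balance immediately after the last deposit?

A$14,395,168.67

This is an ordinary annuity: 96 deposits of A$25,995.00 at the end of each quarter.
Periodic rate r = 0.122/4 per quarter; n is counted in quarters.
FV = PMT × [((1+r)^n − 1)/r] = 25,995 × [(1+r)^96 − 1] / r = A$14,395,168.67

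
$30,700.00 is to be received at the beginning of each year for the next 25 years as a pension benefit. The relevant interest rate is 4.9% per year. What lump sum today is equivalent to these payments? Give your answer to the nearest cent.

This is an annuity due: 25 payments of $30,700.00 at the beginning of each year.
Periodic rate r = 0.049 per year.
PV = PMT × [(1 − (1+r)^−n)/r] × (1+r) = 30,700 × [1 − (1+r)^−25] / r × (1+r) = $458,469.88

$458,469.88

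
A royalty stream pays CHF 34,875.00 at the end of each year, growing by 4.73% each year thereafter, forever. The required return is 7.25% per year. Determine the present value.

CHF 1,383,928.57

Periodic rate r = 0.0725 per year.
Growing perpetuity (Gordon): PV = PMT₁ / (r − g) = 34,875 / (r − 0.0473) = CHF 1,383,928.57.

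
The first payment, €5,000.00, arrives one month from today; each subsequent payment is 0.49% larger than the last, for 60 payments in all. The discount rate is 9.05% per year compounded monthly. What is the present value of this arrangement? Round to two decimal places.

Periodic rate r = 0.0905/12 per month; n is counted in months.
Growing ordinary annuity: PV = PMT₁ × [1 − ((1+g)/(1+r))^n] / (r − g) = 5,000 × [1 − ((1+0.0049)/(1+r))^60] / (r − 0.0049) = €275,849.39.

€275,849.39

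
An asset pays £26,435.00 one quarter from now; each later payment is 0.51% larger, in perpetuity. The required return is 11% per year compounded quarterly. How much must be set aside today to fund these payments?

Periodic rate r = 0.11/4 per quarter.
Growing perpetuity (Gordon): PV = PMT₁ / (r − g) = 26,435 / (r − 0.0051) = £1,180,133.93.

£1,180,133.93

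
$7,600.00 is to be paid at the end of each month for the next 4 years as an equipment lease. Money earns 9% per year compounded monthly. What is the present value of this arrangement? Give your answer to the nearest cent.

This is an ordinary annuity: 48 payments of $7,600.00 at the end of each month.
Periodic rate r = 0.09/12 per month; n is counted in months.
PV = PMT × [(1 − (1+r)^−n)/r] = 7,600 × [1 − (1+r)^−48] / r = $305,404.34

$305,404.34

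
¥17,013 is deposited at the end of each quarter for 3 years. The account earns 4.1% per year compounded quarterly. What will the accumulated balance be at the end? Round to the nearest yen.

This is an ordinary annuity: 12 deposits of ¥17,013 at the end of each quarter.
Periodic rate r = 0.041/4 per quarter; n is counted in quarters.
FV = PMT × [((1+r)^n − 1)/r] = 17,013 × [(1+r)^12 − 1] / r = ¥216,068

¥216,068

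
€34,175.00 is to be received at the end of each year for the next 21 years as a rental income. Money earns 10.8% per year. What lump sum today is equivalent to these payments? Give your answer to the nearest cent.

This is an ordinary annuity: 21 payments of €34,175.00 at the end of each year.
Periodic rate r = 0.108 per year.
PV = PMT × [(1 − (1+r)^−n)/r] = 34,175 × [1 − (1+r)^−21] / r = €279,711.20

€279,711.20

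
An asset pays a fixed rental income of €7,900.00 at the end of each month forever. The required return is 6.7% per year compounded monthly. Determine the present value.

€1,414,925.37

Periodic rate r = 0.067/12 per month.
Level perpetuity: PV = PMT / r = 7,900 / (0.067/12) = €1,414,925.37.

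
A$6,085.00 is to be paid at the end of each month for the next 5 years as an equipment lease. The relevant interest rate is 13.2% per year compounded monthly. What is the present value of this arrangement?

A$266,236.88

This is an ordinary annuity: 60 payments of A$6,085.00 at the end of each month.
Periodic rate r = 0.132/12 per month; n is counted in months.
PV = PMT × [(1 − (1+r)^−n)/r] = 6,085 × [1 − (1+r)^−60] / r = A$266,236.88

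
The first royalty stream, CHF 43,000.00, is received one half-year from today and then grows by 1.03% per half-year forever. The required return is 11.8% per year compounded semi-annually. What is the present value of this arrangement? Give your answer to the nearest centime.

CHF 882,956.88

Periodic rate r = 0.118/2 per half-year.
Growing perpetuity (Gordon): PV = PMT₁ / (r − g) = 43,000 / (r − 0.0103) = CHF 882,956.88.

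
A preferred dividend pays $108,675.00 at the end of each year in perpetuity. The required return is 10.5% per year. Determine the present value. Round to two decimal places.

Periodic rate r = 0.105 per year.
Level perpetuity: PV = PMT / r = 108,675 / (0.105) = $1,035,000.00.

$1,035,000.00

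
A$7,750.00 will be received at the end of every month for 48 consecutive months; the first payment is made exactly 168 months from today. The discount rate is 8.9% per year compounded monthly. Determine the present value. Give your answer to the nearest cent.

Ordinary annuity of 48 payments, first payment at period 168.
Periodic rate r = 0.089/12 per month; n is counted in months.
The ordinary-annuity PV formula values the stream one period before the first payment (period 167); discount that back 167 periods:
PV₀ = 7,750 × [1 − (1+r)^−48] / r × (1+r)^−167 = A$90,837.96

A$90,837.96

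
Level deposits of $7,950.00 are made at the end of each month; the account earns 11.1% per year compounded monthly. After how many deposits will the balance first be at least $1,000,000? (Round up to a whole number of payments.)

84 payments

Periodic rate r = 0.111/12 per month; n is counted in months.
Ordinary annuity FV: 1,000,000 = 7,950 × [((1+r)^n − 1)/r].
(1+r)^n = 1 + 1,000,000 × r / 7,950, so n = ln(1 + 1,000,000·r/7,950) / ln(1+r) = 83.82.
Round up to a whole number of payments: n = 84.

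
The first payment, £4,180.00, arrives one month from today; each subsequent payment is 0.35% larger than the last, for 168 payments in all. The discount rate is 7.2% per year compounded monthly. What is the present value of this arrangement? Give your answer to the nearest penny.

£571,234.48

Periodic rate r = 0.072/12 per month; n is counted in months.
Growing ordinary annuity: PV = PMT₁ × [1 − ((1+g)/(1+r))^n] / (r − g) = 4,180 × [1 − ((1+0.0035)/(1+r))^168] / (r − 0.0035) = £571,234.48.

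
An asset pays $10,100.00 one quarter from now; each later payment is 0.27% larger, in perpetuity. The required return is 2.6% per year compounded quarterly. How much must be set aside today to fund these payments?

Periodic rate r = 0.026/4 per quarter.
Growing perpetuity (Gordon): PV = PMT₁ / (r − g) = 10,100 / (r − 0.0027) = $2,657,894.74.

$2,657,894.74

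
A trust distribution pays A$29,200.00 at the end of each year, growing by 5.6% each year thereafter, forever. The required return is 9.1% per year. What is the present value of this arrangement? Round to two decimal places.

A$834,285.71

Periodic rate r = 0.091 per year.
Growing perpetuity (Gordon): PV = PMT₁ / (r − g) = 29,200 / (r − 0.056) = A$834,285.71.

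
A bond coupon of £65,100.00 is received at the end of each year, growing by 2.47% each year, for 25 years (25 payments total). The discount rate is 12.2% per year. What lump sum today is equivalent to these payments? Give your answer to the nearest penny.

Periodic rate r = 0.122 per year.
Growing ordinary annuity: PV = PMT₁ × [1 − ((1+g)/(1+r))^n] / (r − g) = 65,100 × [1 − ((1+0.0247)/(1+r))^25] / (r − 0.0247) = £599,791.57.

£599,791.57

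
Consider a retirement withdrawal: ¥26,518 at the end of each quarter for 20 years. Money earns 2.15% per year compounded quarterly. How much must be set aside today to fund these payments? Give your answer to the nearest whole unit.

¥1,720,544

This is an ordinary annuity: 80 payments of ¥26,518 at the end of each quarter.
Periodic rate r = 0.0215/4 per quarter; n is counted in quarters.
PV = PMT × [(1 − (1+r)^−n)/r] = 26,518 × [1 − (1+r)^−80] / r = ¥1,720,544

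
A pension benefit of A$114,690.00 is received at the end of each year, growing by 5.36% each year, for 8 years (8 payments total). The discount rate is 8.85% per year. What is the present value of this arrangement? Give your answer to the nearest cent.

Periodic rate r = 0.0885 per year.
Growing ordinary annuity: PV = PMT₁ × [1 − ((1+g)/(1+r))^n] / (r − g) = 114,690 × [1 − ((1+0.0536)/(1+r))^8] / (r − 0.0536) = A$754,158.66.

A$754,158.66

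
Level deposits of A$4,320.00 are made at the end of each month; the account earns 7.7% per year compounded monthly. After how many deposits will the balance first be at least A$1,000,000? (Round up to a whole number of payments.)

143 payments

Periodic rate r = 0.077/12 per month; n is counted in months.
Ordinary annuity FV: 1,000,000 = 4,320 × [((1+r)^n − 1)/r].
(1+r)^n = 1 + 1,000,000 × r / 4,320, so n = ln(1 + 1,000,000·r/4,320) / ln(1+r) = 142.34.
Round up to a whole number of payments: n = 143.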